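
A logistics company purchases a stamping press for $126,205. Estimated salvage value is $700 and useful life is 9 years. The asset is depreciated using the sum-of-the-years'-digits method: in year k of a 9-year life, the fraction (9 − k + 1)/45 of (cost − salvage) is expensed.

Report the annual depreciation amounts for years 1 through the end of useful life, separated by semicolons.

$25,101; $22,312; $19,523; $16,734; $13,945; $11,156; $8,367; $5,578; $2,789

Depreciable base = $126,205 − $700 = $125,505.
Sum of the years' digits = 9+8+7+6+5+4+3+2+1 = 45.
Year 1: $125,505 × 9/45 = $25,101. Book value $101,104.
Year 2: $125,505 × 8/45 = $22,312. Book value $78,792.
Year 3: $125,505 × 7/45 = $19,523. Book value $59,269.
Year 4: $125,505 × 6/45 = $16,734. Book value $42,535.
Year 5: $125,505 × 5/45 = $13,945. Book value $28,590.
Year 6: $125,505 × 4/45 = $11,156. Book value $17,434.
Year 7: $125,505 × 3/45 = $8,367. Book value $9,067.
Year 8: $125,505 × 2/45 = $5,578. Book value $3,489.
Year 9: $125,505 × 1/45 = $2,789. Book value $700.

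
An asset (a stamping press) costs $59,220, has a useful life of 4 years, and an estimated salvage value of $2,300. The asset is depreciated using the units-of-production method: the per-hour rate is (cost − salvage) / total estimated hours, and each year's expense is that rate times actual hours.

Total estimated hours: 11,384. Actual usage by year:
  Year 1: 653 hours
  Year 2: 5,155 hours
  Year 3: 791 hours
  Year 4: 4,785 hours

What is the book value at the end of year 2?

$30,180

Depreciable base = $59,220 − $2,300 = $56,920.
Rate = $56,920 / 11,384 hours = $5 per hour.
Year 1: 653 × $5 = $3,265. Book value $55,955.
Year 2: 5,155 × $5 = $25,775. Book value $30,180.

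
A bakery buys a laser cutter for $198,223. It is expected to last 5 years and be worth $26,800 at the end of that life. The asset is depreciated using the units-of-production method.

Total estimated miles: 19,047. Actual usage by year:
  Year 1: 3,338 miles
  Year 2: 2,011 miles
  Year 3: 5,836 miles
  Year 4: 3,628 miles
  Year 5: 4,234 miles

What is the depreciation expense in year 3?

$52,524

Depreciable base = $198,223 − $26,800 = $171,423.
Rate = $171,423 / 19,047 miles = $9 per mile.
Year 1: 3,338 × $9 = $30,042. Book value $168,181.
Year 2: 2,011 × $9 = $18,099. Book value $150,082.
Year 3: 5,836 × $9 = $52,524. Book value $97,558.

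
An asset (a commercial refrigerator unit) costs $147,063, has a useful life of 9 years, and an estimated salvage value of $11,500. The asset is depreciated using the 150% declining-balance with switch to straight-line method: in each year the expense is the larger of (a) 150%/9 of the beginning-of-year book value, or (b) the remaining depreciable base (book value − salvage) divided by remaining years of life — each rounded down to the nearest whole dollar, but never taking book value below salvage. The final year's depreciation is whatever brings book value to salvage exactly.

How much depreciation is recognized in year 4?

$14,184

Depreciable base = $147,063 − $11,500 = $135,563.
Year 1: DB = ⌊$147,063 × 150%/9⌋ = $24,510; SL = ⌊$135,563/9⌋ = $15,062 → take DB $24,510. Book value $122,553.
Year 2: DB = ⌊$122,553 × 150%/9⌋ = $20,425; SL = ⌊$111,053/8⌋ = $13,881 → take DB $20,425. Book value $102,128.
Year 3: DB = ⌊$102,128 × 150%/9⌋ = $17,021; SL = ⌊$90,628/7⌋ = $12,946 → take DB $17,021. Book value $85,107.
Year 4: DB = ⌊$85,107 × 150%/9⌋ = $14,184; SL = ⌊$73,607/6⌋ = $12,267 → take DB $14,184. Book value $70,923.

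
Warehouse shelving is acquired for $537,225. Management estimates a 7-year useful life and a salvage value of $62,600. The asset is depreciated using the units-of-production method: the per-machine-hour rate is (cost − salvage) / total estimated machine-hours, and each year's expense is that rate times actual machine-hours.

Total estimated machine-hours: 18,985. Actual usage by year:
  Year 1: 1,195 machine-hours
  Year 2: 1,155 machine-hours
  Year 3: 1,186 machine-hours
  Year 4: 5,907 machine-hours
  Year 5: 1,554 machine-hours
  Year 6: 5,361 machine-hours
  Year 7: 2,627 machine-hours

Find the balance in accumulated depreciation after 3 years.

$88,400

Depreciable base = $537,225 − $62,600 = $474,625.
Rate = $474,625 / 18,985 machine-hours = $25 per machine-hour.
Year 1: 1,195 × $25 = $29,875. Book value $507,350.
Year 2: 1,155 × $25 = $28,875. Book value $478,475.
Year 3: 1,186 × $25 = $29,650. Book value $448,825.
Accumulated through year 3 = $537,225 − $448,825 = $88,400.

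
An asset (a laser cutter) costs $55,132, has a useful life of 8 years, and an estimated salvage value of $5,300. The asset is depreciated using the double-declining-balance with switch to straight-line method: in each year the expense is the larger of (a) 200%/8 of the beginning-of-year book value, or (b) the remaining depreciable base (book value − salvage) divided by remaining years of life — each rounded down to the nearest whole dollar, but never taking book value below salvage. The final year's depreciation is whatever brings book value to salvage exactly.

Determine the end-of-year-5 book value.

Depreciable base = $55,132 − $5,300 = $49,832.
Year 1: DB = ⌊$55,132 × 200%/8⌋ = $13,783; SL = ⌊$49,832/8⌋ = $6,229 → take DB $13,783. Book value $41,349.
Year 2: DB = ⌊$41,349 × 200%/8⌋ = $10,337; SL = ⌊$36,049/7⌋ = $5,149 → take DB $10,337. Book value $31,012.
Year 3: DB = ⌊$31,012 × 200%/8⌋ = $7,753; SL = ⌊$25,712/6⌋ = $4,285 → take DB $7,753. Book value $23,259.
Year 4: DB = ⌊$23,259 × 200%/8⌋ = $5,814; SL = ⌊$17,959/5⌋ = $3,591 → take DB $5,814. Book value $17,445.
Year 5: DB = ⌊$17,445 × 200%/8⌋ = $4,361; SL = ⌊$12,145/4⌋ = $3,036 → take DB $4,361. Book value $13,084.

$13,084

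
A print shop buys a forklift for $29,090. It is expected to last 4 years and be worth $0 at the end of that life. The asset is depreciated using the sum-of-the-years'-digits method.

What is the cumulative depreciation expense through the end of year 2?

$20,363

Depreciable base = $29,090 − $0 = $29,090.
Sum of the years' digits = 4+3+2+1 = 10.
Year 1: $29,090 × 4/10 = $11,636. Book value $17,454.
Year 2: $29,090 × 3/10 = $8,727. Book value $8,727.
Accumulated through year 2 = $29,090 − $8,727 = $20,363.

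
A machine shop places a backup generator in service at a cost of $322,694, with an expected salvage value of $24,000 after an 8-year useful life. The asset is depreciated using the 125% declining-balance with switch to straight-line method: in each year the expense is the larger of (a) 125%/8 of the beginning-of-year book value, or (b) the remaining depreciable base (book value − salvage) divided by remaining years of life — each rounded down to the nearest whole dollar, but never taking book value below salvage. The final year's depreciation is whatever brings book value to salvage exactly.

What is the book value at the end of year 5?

Depreciable base = $322,694 − $24,000 = $298,694.
Year 1: DB = ⌊$322,694 × 125%/8⌋ = $50,420; SL = ⌊$298,694/8⌋ = $37,336 → take DB $50,420. Book value $272,274.
Year 2: DB = ⌊$272,274 × 125%/8⌋ = $42,542; SL = ⌊$248,274/7⌋ = $35,467 → take DB $42,542. Book value $229,732.
Year 3: DB = ⌊$229,732 × 125%/8⌋ = $35,895; SL = ⌊$205,732/6⌋ = $34,288 → take DB $35,895. Book value $193,837.
Year 4: DB = ⌊$193,837 × 125%/8⌋ = $30,287; SL = ⌊$169,837/5⌋ = $33,967 → take SL $33,967. Book value $159,870.
Year 5: DB = ⌊$159,870 × 125%/8⌋ = $24,979; SL = ⌊$135,870/4⌋ = $33,967 → take SL $33,967. Book value $125,903.

$125,903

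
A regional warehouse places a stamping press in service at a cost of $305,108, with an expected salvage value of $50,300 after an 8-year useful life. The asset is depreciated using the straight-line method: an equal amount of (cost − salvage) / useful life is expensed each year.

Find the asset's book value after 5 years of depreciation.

$145,853

Depreciable base = $305,108 − $50,300 = $254,808.
Annual expense = $254,808 / 8 = $31,851.
End of year 1: book value $273,257.
End of year 2: book value $241,406.
End of year 3: book value $209,555.
End of year 4: book value $177,704.
End of year 5: book value $145,853.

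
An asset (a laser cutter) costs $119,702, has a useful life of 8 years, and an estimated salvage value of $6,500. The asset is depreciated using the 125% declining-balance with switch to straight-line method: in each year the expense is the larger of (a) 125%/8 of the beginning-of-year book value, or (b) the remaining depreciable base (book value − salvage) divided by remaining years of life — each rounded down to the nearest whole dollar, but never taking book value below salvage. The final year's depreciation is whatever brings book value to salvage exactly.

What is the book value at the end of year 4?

$58,823

Depreciable base = $119,702 − $6,500 = $113,202.
Year 1: DB = ⌊$119,702 × 125%/8⌋ = $18,703; SL = ⌊$113,202/8⌋ = $14,150 → take DB $18,703. Book value $100,999.
Year 2: DB = ⌊$100,999 × 125%/8⌋ = $15,781; SL = ⌊$94,499/7⌋ = $13,499 → take DB $15,781. Book value $85,218.
Year 3: DB = ⌊$85,218 × 125%/8⌋ = $13,315; SL = ⌊$78,718/6⌋ = $13,119 → take DB $13,315. Book value $71,903.
Year 4: DB = ⌊$71,903 × 125%/8⌋ = $11,234; SL = ⌊$65,403/5⌋ = $13,080 → take SL $13,080. Book value $58,823.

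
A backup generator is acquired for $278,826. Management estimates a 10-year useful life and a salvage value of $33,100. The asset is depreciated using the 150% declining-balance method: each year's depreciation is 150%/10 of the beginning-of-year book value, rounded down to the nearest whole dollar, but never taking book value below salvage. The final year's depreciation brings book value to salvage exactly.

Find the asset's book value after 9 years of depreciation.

Depreciable base = $278,826 − $33,100 = $245,726.
Year 1: ⌊$278,826 × 150%/10⌋ = $41,823. Book value $237,003.
Year 2: ⌊$237,003 × 150%/10⌋ = $35,550. Book value $201,453.
Year 3: ⌊$201,453 × 150%/10⌋ = $30,217. Book value $171,236.
Year 4: ⌊$171,236 × 150%/10⌋ = $25,685. Book value $145,551.
Year 5: ⌊$145,551 × 150%/10⌋ = $21,832. Book value $123,719.
Year 6: ⌊$123,719 × 150%/10⌋ = $18,557. Book value $105,162.
Year 7: ⌊$105,162 × 150%/10⌋ = $15,774. Book value $89,388.
Year 8: ⌊$89,388 × 150%/10⌋ = $13,408. Book value $75,980.
Year 9: ⌊$75,980 × 150%/10⌋ = $11,397. Book value $64,583.

$64,583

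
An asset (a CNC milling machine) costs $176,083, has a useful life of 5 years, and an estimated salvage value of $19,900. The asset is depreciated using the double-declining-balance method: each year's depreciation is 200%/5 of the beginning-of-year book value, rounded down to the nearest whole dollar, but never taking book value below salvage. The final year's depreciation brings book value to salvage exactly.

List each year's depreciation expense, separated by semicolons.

$70,433; $42,260; $25,356; $15,213; $2,921

Depreciable base = $176,083 − $19,900 = $156,183.
Year 1: ⌊$176,083 × 200%/5⌋ = $70,433. Book value $105,650.
Year 2: ⌊$105,650 × 200%/5⌋ = $42,260. Book value $63,390.
Year 3: ⌊$63,390 × 200%/5⌋ = $25,356. Book value $38,034.
Year 4: ⌊$38,034 × 200%/5⌋ = $15,213. Book value $22,821.
Year 5 (final): $22,821 − $19,900 = $2,921. Book value $19,900.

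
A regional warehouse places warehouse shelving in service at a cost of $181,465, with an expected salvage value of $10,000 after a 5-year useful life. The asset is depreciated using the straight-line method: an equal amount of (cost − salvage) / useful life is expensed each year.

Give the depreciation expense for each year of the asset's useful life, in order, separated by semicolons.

$34,293; $34,293; $34,293; $34,293; $34,293

Depreciable base = $181,465 − $10,000 = $171,465.
Annual expense = $171,465 / 5 = $34,293.
End of year 1: book value $147,172.
End of year 2: book value $112,879.
End of year 3: book value $78,586.
End of year 4: book value $44,293.
End of year 5: book value $10,000.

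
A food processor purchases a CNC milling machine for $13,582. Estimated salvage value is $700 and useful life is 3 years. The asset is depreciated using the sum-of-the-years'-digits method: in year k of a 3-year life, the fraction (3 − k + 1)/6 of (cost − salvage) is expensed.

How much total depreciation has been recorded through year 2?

Depreciable base = $13,582 − $700 = $12,882.
Sum of the years' digits = 3+2+1 = 6.
Year 1: $12,882 × 3/6 = $6,441. Book value $7,141.
Year 2: $12,882 × 2/6 = $4,294. Book value $2,847.
Accumulated through year 2 = $13,582 − $2,847 = $10,735.

$10,735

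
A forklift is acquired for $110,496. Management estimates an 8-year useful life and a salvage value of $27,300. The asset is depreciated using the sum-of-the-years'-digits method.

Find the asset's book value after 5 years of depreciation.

Depreciable base = $110,496 − $27,300 = $83,196.
Sum of the years' digits = 8+7+6+5+4+3+2+1 = 36.
Year 1: $83,196 × 8/36 = $18,488. Book value $92,008.
Year 2: $83,196 × 7/36 = $16,177. Book value $75,831.
Year 3: $83,196 × 6/36 = $13,866. Book value $61,965.
Year 4: $83,196 × 5/36 = $11,555. Book value $50,410.
Year 5: $83,196 × 4/36 = $9,244. Book value $41,166.

$41,166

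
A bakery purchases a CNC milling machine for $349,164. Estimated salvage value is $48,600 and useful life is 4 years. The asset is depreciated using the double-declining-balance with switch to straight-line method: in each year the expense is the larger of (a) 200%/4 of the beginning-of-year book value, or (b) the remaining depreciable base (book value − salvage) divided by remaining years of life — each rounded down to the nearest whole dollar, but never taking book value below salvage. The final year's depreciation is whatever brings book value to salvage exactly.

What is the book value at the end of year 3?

$48,600

Depreciable base = $349,164 − $48,600 = $300,564.
Year 1: DB = ⌊$349,164 × 200%/4⌋ = $174,582; SL = ⌊$300,564/4⌋ = $75,141 → take DB $174,582. Book value $174,582.
Year 2: DB = ⌊$174,582 × 200%/4⌋ = $87,291; SL = ⌊$125,982/3⌋ = $41,994 → take DB $87,291. Book value $87,291.
Year 3: DB = ⌊$87,291 × 200%/4⌋ = $43,645; SL = ⌊$38,691/2⌋ = $19,345 → take DB $43,645, capped at $38,691. Book value $48,600.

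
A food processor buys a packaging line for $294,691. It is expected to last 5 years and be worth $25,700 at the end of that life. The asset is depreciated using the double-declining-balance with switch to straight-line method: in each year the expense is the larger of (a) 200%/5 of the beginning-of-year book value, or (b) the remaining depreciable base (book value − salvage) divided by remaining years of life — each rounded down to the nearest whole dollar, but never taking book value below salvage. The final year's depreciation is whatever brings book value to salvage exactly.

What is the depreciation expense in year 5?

$12,493

Depreciable base = $294,691 − $25,700 = $268,991.
Year 1: DB = ⌊$294,691 × 200%/5⌋ = $117,876; SL = ⌊$268,991/5⌋ = $53,798 → take DB $117,876. Book value $176,815.
Year 2: DB = ⌊$176,815 × 200%/5⌋ = $70,726; SL = ⌊$151,115/4⌋ = $37,778 → take DB $70,726. Book value $106,089.
Year 3: DB = ⌊$106,089 × 200%/5⌋ = $42,435; SL = ⌊$80,389/3⌋ = $26,796 → take DB $42,435. Book value $63,654.
Year 4: DB = ⌊$63,654 × 200%/5⌋ = $25,461; SL = ⌊$37,954/2⌋ = $18,977 → take DB $25,461. Book value $38,193.
Year 5 (final): $38,193 − $25,700 = $12,493. Book value $25,700.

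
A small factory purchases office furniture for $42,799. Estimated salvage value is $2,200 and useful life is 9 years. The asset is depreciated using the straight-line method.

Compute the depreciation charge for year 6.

$4,511

Depreciable base = $42,799 − $2,200 = $40,599.
Annual expense = $40,599 / 9 = $4,511.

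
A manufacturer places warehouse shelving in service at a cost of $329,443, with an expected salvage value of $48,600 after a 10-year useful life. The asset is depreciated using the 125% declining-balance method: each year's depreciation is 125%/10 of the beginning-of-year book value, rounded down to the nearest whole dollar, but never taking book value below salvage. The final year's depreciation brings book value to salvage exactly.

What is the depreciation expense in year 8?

Depreciable base = $329,443 − $48,600 = $280,843.
Year 1: ⌊$329,443 × 125%/10⌋ = $41,180. Book value $288,263.
Year 2: ⌊$288,263 × 125%/10⌋ = $36,032. Book value $252,231.
Year 3: ⌊$252,231 × 125%/10⌋ = $31,528. Book value $220,703.
Year 4: ⌊$220,703 × 125%/10⌋ = $27,587. Book value $193,116.
Year 5: ⌊$193,116 × 125%/10⌋ = $24,139. Book value $168,977.
Year 6: ⌊$168,977 × 125%/10⌋ = $21,122. Book value $147,855.
Year 7: ⌊$147,855 × 125%/10⌋ = $18,481. Book value $129,374.
Year 8: ⌊$129,374 × 125%/10⌋ = $16,171. Book value $113,203.

$16,171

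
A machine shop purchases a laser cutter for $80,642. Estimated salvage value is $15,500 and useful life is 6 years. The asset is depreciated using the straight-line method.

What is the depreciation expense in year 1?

Depreciable base = $80,642 − $15,500 = $65,142.
Annual expense = $65,142 / 6 = $10,857.

$10,857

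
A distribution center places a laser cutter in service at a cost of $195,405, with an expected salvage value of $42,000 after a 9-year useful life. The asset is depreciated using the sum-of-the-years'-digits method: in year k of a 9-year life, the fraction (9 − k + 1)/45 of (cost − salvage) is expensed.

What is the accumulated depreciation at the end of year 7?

Depreciable base = $195,405 − $42,000 = $153,405.
Sum of the years' digits = 9+8+7+6+5+4+3+2+1 = 45.
Year 1: $153,405 × 9/45 = $30,681. Book value $164,724.
Year 2: $153,405 × 8/45 = $27,272. Book value $137,452.
Year 3: $153,405 × 7/45 = $23,863. Book value $113,589.
Year 4: $153,405 × 6/45 = $20,454. Book value $93,135.
Year 5: $153,405 × 5/45 = $17,045. Book value $76,090.
Year 6: $153,405 × 4/45 = $13,636. Book value $62,454.
Year 7: $153,405 × 3/45 = $10,227. Book value $52,227.
Accumulated through year 7 = $195,405 − $52,227 = $143,178.

$143,178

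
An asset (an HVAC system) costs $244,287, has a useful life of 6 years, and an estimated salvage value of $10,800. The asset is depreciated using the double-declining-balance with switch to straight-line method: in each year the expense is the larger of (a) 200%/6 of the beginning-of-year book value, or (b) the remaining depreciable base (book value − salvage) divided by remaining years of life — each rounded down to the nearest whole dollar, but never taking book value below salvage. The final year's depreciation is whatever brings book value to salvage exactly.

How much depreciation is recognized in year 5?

$18,727

Depreciable base = $244,287 − $10,800 = $233,487.
Year 1: DB = ⌊$244,287 × 200%/6⌋ = $81,429; SL = ⌊$233,487/6⌋ = $38,914 → take DB $81,429. Book value $162,858.
Year 2: DB = ⌊$162,858 × 200%/6⌋ = $54,286; SL = ⌊$152,058/5⌋ = $30,411 → take DB $54,286. Book value $108,572.
Year 3: DB = ⌊$108,572 × 200%/6⌋ = $36,190; SL = ⌊$97,772/4⌋ = $24,443 → take DB $36,190. Book value $72,382.
Year 4: DB = ⌊$72,382 × 200%/6⌋ = $24,127; SL = ⌊$61,582/3⌋ = $20,527 → take DB $24,127. Book value $48,255.
Year 5: DB = ⌊$48,255 × 200%/6⌋ = $16,085; SL = ⌊$37,455/2⌋ = $18,727 → take SL $18,727. Book value $29,528.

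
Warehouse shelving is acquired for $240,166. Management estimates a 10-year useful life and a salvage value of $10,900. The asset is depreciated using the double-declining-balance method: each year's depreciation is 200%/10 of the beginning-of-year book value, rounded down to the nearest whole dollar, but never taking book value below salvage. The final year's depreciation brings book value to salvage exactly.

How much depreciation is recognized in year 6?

$15,739

Depreciable base = $240,166 − $10,900 = $229,266.
Year 1: ⌊$240,166 × 200%/10⌋ = $48,033. Book value $192,133.
Year 2: ⌊$192,133 × 200%/10⌋ = $38,426. Book value $153,707.
Year 3: ⌊$153,707 × 200%/10⌋ = $30,741. Book value $122,966.
Year 4: ⌊$122,966 × 200%/10⌋ = $24,593. Book value $98,373.
Year 5: ⌊$98,373 × 200%/10⌋ = $19,674. Book value $78,699.
Year 6: ⌊$78,699 × 200%/10⌋ = $15,739. Book value $62,960.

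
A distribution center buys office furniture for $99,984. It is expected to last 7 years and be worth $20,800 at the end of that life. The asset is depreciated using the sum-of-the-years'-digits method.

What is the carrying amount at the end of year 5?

$29,284

Depreciable base = $99,984 − $20,800 = $79,184.
Sum of the years' digits = 7+6+5+4+3+2+1 = 28.
Year 1: $79,184 × 7/28 = $19,796. Book value $80,188.
Year 2: $79,184 × 6/28 = $16,968. Book value $63,220.
Year 3: $79,184 × 5/28 = $14,140. Book value $49,080.
Year 4: $79,184 × 4/28 = $11,312. Book value $37,768.
Year 5: $79,184 × 3/28 = $8,484. Book value $29,284.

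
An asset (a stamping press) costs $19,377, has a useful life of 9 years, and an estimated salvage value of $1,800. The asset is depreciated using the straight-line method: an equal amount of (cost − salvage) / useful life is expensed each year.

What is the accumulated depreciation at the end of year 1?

$1,953

Depreciable base = $19,377 − $1,800 = $17,577.
Annual expense = $17,577 / 9 = $1,953.
End of year 1: book value $17,424.
Accumulated through year 1 = $19,377 − $17,424 = $1,953.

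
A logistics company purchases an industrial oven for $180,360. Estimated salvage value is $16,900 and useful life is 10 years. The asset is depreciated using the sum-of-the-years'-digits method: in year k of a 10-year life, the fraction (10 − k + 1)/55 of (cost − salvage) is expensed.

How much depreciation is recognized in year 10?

Depreciable base = $180,360 − $16,900 = $163,460.
Sum of the years' digits = 10+9+8+7+6+5+4+3+2+1 = 55.
Year 1: $163,460 × 10/55 = $29,720. Book value $150,640.
Year 2: $163,460 × 9/55 = $26,748. Book value $123,892.
Year 3: $163,460 × 8/55 = $23,776. Book value $100,116.
Year 4: $163,460 × 7/55 = $20,804. Book value $79,312.
Year 5: $163,460 × 6/55 = $17,832. Book value $61,480.
Year 6: $163,460 × 5/55 = $14,860. Book value $46,620.
Year 7: $163,460 × 4/55 = $11,888. Book value $34,732.
Year 8: $163,460 × 3/55 = $8,916. Book value $25,816.
Year 9: $163,460 × 2/55 = $5,944. Book value $19,872.
Year 10: $163,460 × 1/55 = $2,972. Book value $16,900.

$2,972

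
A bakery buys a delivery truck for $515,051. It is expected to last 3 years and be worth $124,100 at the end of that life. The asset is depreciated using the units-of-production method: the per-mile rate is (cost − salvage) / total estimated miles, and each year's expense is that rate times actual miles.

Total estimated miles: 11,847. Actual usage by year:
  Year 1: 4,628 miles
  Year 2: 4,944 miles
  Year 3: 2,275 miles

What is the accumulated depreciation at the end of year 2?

$315,876

Depreciable base = $515,051 − $124,100 = $390,951.
Rate = $390,951 / 11,847 miles = $33 per mile.
Year 1: 4,628 × $33 = $152,724. Book value $362,327.
Year 2: 4,944 × $33 = $163,152. Book value $199,175.
Accumulated through year 2 = $515,051 − $199,175 = $315,876.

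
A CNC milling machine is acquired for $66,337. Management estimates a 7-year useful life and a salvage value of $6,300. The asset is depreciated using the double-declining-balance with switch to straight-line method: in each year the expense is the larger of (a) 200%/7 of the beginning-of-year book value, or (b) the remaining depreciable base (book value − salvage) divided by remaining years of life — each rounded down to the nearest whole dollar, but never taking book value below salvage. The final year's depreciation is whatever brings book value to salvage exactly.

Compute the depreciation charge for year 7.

Depreciable base = $66,337 − $6,300 = $60,037.
Year 1: DB = ⌊$66,337 × 200%/7⌋ = $18,953; SL = ⌊$60,037/7⌋ = $8,576 → take DB $18,953. Book value $47,384.
Year 2: DB = ⌊$47,384 × 200%/7⌋ = $13,538; SL = ⌊$41,084/6⌋ = $6,847 → take DB $13,538. Book value $33,846.
Year 3: DB = ⌊$33,846 × 200%/7⌋ = $9,670; SL = ⌊$27,546/5⌋ = $5,509 → take DB $9,670. Book value $24,176.
Year 4: DB = ⌊$24,176 × 200%/7⌋ = $6,907; SL = ⌊$17,876/4⌋ = $4,469 → take DB $6,907. Book value $17,269.
Year 5: DB = ⌊$17,269 × 200%/7⌋ = $4,934; SL = ⌊$10,969/3⌋ = $3,656 → take DB $4,934. Book value $12,335.
Year 6: DB = ⌊$12,335 × 200%/7⌋ = $3,524; SL = ⌊$6,035/2⌋ = $3,017 → take DB $3,524. Book value $8,811.
Year 7 (final): $8,811 − $6,300 = $2,511. Book value $6,300.

$2,511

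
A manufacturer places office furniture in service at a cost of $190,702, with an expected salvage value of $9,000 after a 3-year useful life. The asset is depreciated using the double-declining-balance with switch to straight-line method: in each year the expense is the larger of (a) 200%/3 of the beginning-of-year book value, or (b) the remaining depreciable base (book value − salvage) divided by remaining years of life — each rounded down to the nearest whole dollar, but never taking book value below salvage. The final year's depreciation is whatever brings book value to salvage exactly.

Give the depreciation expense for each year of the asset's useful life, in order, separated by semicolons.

$127,134; $42,378; $12,190

Depreciable base = $190,702 − $9,000 = $181,702.
Year 1: DB = ⌊$190,702 × 200%/3⌋ = $127,134; SL = ⌊$181,702/3⌋ = $60,567 → take DB $127,134. Book value $63,568.
Year 2: DB = ⌊$63,568 × 200%/3⌋ = $42,378; SL = ⌊$54,568/2⌋ = $27,284 → take DB $42,378. Book value $21,190.
Year 3 (final): $21,190 − $9,000 = $12,190. Book value $9,000.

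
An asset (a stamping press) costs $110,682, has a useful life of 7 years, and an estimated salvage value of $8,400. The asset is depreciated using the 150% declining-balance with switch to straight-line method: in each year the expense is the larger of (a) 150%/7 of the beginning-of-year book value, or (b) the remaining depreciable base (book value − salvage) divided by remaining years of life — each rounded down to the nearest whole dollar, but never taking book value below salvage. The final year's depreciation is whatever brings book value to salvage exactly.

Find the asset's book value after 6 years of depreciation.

Depreciable base = $110,682 − $8,400 = $102,282.
Year 1: DB = ⌊$110,682 × 150%/7⌋ = $23,717; SL = ⌊$102,282/7⌋ = $14,611 → take DB $23,717. Book value $86,965.
Year 2: DB = ⌊$86,965 × 150%/7⌋ = $18,635; SL = ⌊$78,565/6⌋ = $13,094 → take DB $18,635. Book value $68,330.
Year 3: DB = ⌊$68,330 × 150%/7⌋ = $14,642; SL = ⌊$59,930/5⌋ = $11,986 → take DB $14,642. Book value $53,688.
Year 4: DB = ⌊$53,688 × 150%/7⌋ = $11,504; SL = ⌊$45,288/4⌋ = $11,322 → take DB $11,504. Book value $42,184.
Year 5: DB = ⌊$42,184 × 150%/7⌋ = $9,039; SL = ⌊$33,784/3⌋ = $11,261 → take SL $11,261. Book value $30,923.
Year 6: DB = ⌊$30,923 × 150%/7⌋ = $6,626; SL = ⌊$22,523/2⌋ = $11,261 → take SL $11,261. Book value $19,662.

$19,662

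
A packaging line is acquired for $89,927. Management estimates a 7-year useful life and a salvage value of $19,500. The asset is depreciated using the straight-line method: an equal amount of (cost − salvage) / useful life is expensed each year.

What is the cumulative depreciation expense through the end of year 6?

$60,366

Depreciable base = $89,927 − $19,500 = $70,427.
Annual expense = $70,427 / 7 = $10,061.
End of year 1: book value $79,866.
End of year 2: book value $69,805.
End of year 3: book value $59,744.
End of year 4: book value $49,683.
End of year 5: book value $39,622.
End of year 6: book value $29,561.
Accumulated through year 6 = $89,927 − $29,561 = $60,366.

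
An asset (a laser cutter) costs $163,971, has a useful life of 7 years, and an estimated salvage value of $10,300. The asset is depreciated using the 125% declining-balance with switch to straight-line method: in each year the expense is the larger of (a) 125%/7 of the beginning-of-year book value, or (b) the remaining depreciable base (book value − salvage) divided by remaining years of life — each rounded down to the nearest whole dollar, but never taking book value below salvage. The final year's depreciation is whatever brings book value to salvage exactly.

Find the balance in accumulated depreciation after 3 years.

$73,399

Depreciable base = $163,971 − $10,300 = $153,671.
Year 1: DB = ⌊$163,971 × 125%/7⌋ = $29,280; SL = ⌊$153,671/7⌋ = $21,953 → take DB $29,280. Book value $134,691.
Year 2: DB = ⌊$134,691 × 125%/7⌋ = $24,051; SL = ⌊$124,391/6⌋ = $20,731 → take DB $24,051. Book value $110,640.
Year 3: DB = ⌊$110,640 × 125%/7⌋ = $19,757; SL = ⌊$100,340/5⌋ = $20,068 → take SL $20,068. Book value $90,572.
Accumulated through year 3 = $163,971 − $90,572 = $73,399.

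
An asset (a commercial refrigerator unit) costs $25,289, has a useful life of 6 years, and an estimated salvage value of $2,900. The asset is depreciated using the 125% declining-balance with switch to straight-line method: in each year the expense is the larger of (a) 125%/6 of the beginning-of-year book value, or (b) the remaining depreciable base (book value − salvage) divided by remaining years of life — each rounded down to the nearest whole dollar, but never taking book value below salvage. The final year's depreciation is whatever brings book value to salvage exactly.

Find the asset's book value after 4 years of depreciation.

$9,332

Depreciable base = $25,289 − $2,900 = $22,389.
Year 1: DB = ⌊$25,289 × 125%/6⌋ = $5,268; SL = ⌊$22,389/6⌋ = $3,731 → take DB $5,268. Book value $20,021.
Year 2: DB = ⌊$20,021 × 125%/6⌋ = $4,171; SL = ⌊$17,121/5⌋ = $3,424 → take DB $4,171. Book value $15,850.
Year 3: DB = ⌊$15,850 × 125%/6⌋ = $3,302; SL = ⌊$12,950/4⌋ = $3,237 → take DB $3,302. Book value $12,548.
Year 4: DB = ⌊$12,548 × 125%/6⌋ = $2,614; SL = ⌊$9,648/3⌋ = $3,216 → take SL $3,216. Book value $9,332.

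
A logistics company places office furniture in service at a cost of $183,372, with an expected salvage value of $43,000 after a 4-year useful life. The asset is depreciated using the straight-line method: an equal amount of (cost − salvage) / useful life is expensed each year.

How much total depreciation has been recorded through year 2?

$70,186

Depreciable base = $183,372 − $43,000 = $140,372.
Annual expense = $140,372 / 4 = $35,093.
End of year 1: book value $148,279.
End of year 2: book value $113,186.
Accumulated through year 2 = $183,372 − $113,186 = $70,186.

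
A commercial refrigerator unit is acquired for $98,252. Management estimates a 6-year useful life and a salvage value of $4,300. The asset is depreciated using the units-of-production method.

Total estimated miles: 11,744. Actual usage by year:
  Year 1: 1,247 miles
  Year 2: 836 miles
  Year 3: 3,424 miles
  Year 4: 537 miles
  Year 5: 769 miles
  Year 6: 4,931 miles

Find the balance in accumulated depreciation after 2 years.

$16,664

Depreciable base = $98,252 − $4,300 = $93,952.
Rate = $93,952 / 11,744 miles = $8 per mile.
Year 1: 1,247 × $8 = $9,976. Book value $88,276.
Year 2: 836 × $8 = $6,688. Book value $81,588.
Accumulated through year 2 = $98,252 − $81,588 = $16,664.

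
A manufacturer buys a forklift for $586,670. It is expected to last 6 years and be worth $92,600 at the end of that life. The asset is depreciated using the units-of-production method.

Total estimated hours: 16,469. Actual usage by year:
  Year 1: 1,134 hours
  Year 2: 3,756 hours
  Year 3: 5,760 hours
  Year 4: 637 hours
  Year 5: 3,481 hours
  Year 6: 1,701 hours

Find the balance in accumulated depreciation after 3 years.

Depreciable base = $586,670 − $92,600 = $494,070.
Rate = $494,070 / 16,469 hours = $30 per hour.
Year 1: 1,134 × $30 = $34,020. Book value $552,650.
Year 2: 3,756 × $30 = $112,680. Book value $439,970.
Year 3: 5,760 × $30 = $172,800. Book value $267,170.
Accumulated through year 3 = $586,670 − $267,170 = $319,500.

$319,500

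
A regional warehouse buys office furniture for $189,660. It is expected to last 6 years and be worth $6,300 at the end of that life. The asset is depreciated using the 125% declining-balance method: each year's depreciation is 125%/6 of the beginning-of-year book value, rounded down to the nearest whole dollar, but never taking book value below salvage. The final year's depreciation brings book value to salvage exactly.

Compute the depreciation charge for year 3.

$24,764

Depreciable base = $189,660 − $6,300 = $183,360.
Year 1: ⌊$189,660 × 125%/6⌋ = $39,512. Book value $150,148.
Year 2: ⌊$150,148 × 125%/6⌋ = $31,280. Book value $118,868.
Year 3: ⌊$118,868 × 125%/6⌋ = $24,764. Book value $94,104.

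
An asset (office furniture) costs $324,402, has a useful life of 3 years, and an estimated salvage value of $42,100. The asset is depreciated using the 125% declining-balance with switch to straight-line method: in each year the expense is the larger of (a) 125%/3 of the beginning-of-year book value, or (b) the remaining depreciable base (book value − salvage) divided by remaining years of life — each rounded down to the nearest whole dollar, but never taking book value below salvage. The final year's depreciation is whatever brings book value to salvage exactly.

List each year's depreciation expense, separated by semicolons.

Depreciable base = $324,402 − $42,100 = $282,302.
Year 1: DB = ⌊$324,402 × 125%/3⌋ = $135,167; SL = ⌊$282,302/3⌋ = $94,100 → take DB $135,167. Book value $189,235.
Year 2: DB = ⌊$189,235 × 125%/3⌋ = $78,847; SL = ⌊$147,135/2⌋ = $73,567 → take DB $78,847. Book value $110,388.
Year 3 (final): $110,388 − $42,100 = $68,288. Book value $42,100.

$135,167; $78,847; $68,288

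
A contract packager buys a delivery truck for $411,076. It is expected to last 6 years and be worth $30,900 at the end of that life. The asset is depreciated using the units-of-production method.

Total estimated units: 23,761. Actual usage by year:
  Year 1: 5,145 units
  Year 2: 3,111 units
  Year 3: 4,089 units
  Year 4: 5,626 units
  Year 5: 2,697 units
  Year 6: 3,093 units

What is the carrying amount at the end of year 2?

$278,980

Depreciable base = $411,076 − $30,900 = $380,176.
Rate = $380,176 / 23,761 units = $16 per unit.
Year 1: 5,145 × $16 = $82,320. Book value $328,756.
Year 2: 3,111 × $16 = $49,776. Book value $278,980.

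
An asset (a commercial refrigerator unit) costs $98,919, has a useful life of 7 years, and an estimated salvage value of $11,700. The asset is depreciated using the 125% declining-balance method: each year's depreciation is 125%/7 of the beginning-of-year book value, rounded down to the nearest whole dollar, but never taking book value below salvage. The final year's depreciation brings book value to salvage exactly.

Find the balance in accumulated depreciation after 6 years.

$68,529

Depreciable base = $98,919 − $11,700 = $87,219.
Year 1: ⌊$98,919 × 125%/7⌋ = $17,664. Book value $81,255.
Year 2: ⌊$81,255 × 125%/7⌋ = $14,509. Book value $66,746.
Year 3: ⌊$66,746 × 125%/7⌋ = $11,918. Book value $54,828.
Year 4: ⌊$54,828 × 125%/7⌋ = $9,790. Book value $45,038.
Year 5: ⌊$45,038 × 125%/7⌋ = $8,042. Book value $36,996.
Year 6: ⌊$36,996 × 125%/7⌋ = $6,606. Book value $30,390.
Accumulated through year 6 = $98,919 − $30,390 = $68,529.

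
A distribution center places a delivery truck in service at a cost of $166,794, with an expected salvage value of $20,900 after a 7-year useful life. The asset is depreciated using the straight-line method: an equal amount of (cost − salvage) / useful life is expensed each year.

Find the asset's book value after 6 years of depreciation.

Depreciable base = $166,794 − $20,900 = $145,894.
Annual expense = $145,894 / 7 = $20,842.
End of year 1: book value $145,952.
End of year 2: book value $125,110.
End of year 3: book value $104,268.
End of year 4: book value $83,426.
End of year 5: book value $62,584.
End of year 6: book value $41,742.

$41,742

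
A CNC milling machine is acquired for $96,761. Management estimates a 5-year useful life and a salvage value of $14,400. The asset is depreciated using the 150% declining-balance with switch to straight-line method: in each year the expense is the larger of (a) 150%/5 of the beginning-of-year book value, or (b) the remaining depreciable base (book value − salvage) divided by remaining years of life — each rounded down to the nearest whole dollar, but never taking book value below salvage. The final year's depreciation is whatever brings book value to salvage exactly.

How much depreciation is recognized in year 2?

$20,319

Depreciable base = $96,761 − $14,400 = $82,361.
Year 1: DB = ⌊$96,761 × 150%/5⌋ = $29,028; SL = ⌊$82,361/5⌋ = $16,472 → take DB $29,028. Book value $67,733.
Year 2: DB = ⌊$67,733 × 150%/5⌋ = $20,319; SL = ⌊$53,333/4⌋ = $13,333 → take DB $20,319. Book value $47,414.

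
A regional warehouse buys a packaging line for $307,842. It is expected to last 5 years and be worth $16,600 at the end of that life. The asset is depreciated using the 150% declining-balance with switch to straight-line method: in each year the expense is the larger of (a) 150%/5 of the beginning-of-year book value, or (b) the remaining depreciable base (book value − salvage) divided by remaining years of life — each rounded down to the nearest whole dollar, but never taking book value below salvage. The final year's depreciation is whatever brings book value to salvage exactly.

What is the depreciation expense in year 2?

Depreciable base = $307,842 − $16,600 = $291,242.
Year 1: DB = ⌊$307,842 × 150%/5⌋ = $92,352; SL = ⌊$291,242/5⌋ = $58,248 → take DB $92,352. Book value $215,490.
Year 2: DB = ⌊$215,490 × 150%/5⌋ = $64,647; SL = ⌊$198,890/4⌋ = $49,722 → take DB $64,647. Book value $150,843.

$64,647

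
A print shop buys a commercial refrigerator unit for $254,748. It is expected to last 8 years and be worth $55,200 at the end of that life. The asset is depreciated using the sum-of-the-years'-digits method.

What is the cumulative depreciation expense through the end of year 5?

Depreciable base = $254,748 − $55,200 = $199,548.
Sum of the years' digits = 8+7+6+5+4+3+2+1 = 36.
Year 1: $199,548 × 8/36 = $44,344. Book value $210,404.
Year 2: $199,548 × 7/36 = $38,801. Book value $171,603.
Year 3: $199,548 × 6/36 = $33,258. Book value $138,345.
Year 4: $199,548 × 5/36 = $27,715. Book value $110,630.
Year 5: $199,548 × 4/36 = $22,172. Book value $88,458.
Accumulated through year 5 = $254,748 − $88,458 = $166,290.

$166,290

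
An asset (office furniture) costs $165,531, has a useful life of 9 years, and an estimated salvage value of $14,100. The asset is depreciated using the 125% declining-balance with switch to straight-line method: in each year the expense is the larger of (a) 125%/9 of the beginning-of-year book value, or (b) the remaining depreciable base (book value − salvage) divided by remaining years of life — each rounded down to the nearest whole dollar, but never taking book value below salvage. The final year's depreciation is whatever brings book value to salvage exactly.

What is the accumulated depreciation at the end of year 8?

$136,164

Depreciable base = $165,531 − $14,100 = $151,431.
Year 1: DB = ⌊$165,531 × 125%/9⌋ = $22,990; SL = ⌊$151,431/9⌋ = $16,825 → take DB $22,990. Book value $142,541.
Year 2: DB = ⌊$142,541 × 125%/9⌋ = $19,797; SL = ⌊$128,441/8⌋ = $16,055 → take DB $19,797. Book value $122,744.
Year 3: DB = ⌊$122,744 × 125%/9⌋ = $17,047; SL = ⌊$108,644/7⌋ = $15,520 → take DB $17,047. Book value $105,697.
Year 4: DB = ⌊$105,697 × 125%/9⌋ = $14,680; SL = ⌊$91,597/6⌋ = $15,266 → take SL $15,266. Book value $90,431.
Year 5: DB = ⌊$90,431 × 125%/9⌋ = $12,559; SL = ⌊$76,331/5⌋ = $15,266 → take SL $15,266. Book value $75,165.
Year 6: DB = ⌊$75,165 × 125%/9⌋ = $10,439; SL = ⌊$61,065/4⌋ = $15,266 → take SL $15,266. Book value $59,899.
Year 7: DB = ⌊$59,899 × 125%/9⌋ = $8,319; SL = ⌊$45,799/3⌋ = $15,266 → take SL $15,266. Book value $44,633.
Year 8: DB = ⌊$44,633 × 125%/9⌋ = $6,199; SL = ⌊$30,533/2⌋ = $15,266 → take SL $15,266. Book value $29,367.
Accumulated through year 8 = $165,531 − $29,367 = $136,164.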